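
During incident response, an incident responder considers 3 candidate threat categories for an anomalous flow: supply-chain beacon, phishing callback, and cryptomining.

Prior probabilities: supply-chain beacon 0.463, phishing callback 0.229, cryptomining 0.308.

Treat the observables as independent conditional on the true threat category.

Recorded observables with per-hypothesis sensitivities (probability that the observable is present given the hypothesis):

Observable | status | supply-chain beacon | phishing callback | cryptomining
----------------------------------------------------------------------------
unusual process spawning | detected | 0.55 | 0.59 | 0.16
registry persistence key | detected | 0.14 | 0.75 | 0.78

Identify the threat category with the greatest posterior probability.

Multiply each prior by the joint likelihood of the observable pattern:
  supply-chain beacon: 0.463 × 0.55 × 0.14 = 0.035651
  phishing callback: 0.229 × 0.59 × 0.75 = 0.10133
  cryptomining: 0.308 × 0.16 × 0.78 = 0.038438
The unnormalized weights sum to 0.17542.
P(supply-chain beacon | evidence) ≈ 0.035651 / 0.17542 ≈ 0.203
P(phishing callback | evidence) ≈ 0.10133 / 0.17542 ≈ 0.578
P(cryptomining | evidence) ≈ 0.038438 / 0.17542 ≈ 0.219
The largest is 0.578, so phishing callback is most probable.

phishing callback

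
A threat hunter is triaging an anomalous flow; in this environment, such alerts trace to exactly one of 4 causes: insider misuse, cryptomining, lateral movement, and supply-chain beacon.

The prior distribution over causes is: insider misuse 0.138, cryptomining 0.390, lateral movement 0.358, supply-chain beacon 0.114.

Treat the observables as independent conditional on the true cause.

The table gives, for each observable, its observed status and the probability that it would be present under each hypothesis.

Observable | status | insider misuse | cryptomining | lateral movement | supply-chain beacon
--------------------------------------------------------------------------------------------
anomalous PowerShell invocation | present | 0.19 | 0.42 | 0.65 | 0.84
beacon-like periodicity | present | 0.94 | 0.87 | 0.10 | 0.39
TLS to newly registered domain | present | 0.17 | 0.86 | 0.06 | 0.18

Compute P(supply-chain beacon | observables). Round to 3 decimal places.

0.050

For each hypothesis, the unnormalized posterior weight is prior × product of the observable likelihoods:
  insider misuse: 0.138 × 0.19 × 0.94 × 0.17 = 0.00419
  cryptomining: 0.390 × 0.42 × 0.87 × 0.86 = 0.12256
  lateral movement: 0.358 × 0.65 × 0.10 × 0.06 = 0.0013962
  supply-chain beacon: 0.114 × 0.84 × 0.39 × 0.18 = 0.0067224
Normalizing constant Z = 0.00419 + 0.12256 + 0.0013962 + 0.0067224 = 0.13486.
P(supply-chain beacon | evidence) = 0.0067224 / 0.13486 ≈ 0.050.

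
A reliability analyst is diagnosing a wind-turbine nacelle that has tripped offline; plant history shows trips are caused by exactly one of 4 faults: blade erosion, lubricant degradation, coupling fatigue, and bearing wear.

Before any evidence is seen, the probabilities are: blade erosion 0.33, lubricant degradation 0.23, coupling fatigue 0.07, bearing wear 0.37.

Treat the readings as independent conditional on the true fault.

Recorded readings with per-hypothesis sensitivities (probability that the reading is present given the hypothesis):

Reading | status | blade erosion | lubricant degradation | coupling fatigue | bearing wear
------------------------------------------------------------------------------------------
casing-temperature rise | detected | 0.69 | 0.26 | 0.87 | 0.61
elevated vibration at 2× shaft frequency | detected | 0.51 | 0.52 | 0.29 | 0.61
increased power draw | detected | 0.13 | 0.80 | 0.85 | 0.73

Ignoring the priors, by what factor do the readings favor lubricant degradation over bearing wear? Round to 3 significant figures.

The Bayes factor is the ratio of the joint likelihoods of the reading pattern under the two hypotheses.
  lubricant degradation: 0.26 × 0.52 × 0.80 = 0.10816
  bearing wear: 0.61 × 0.61 × 0.73 = 0.27163
Bayes factor = 0.10816 / 0.27163 ≈ 0.398

0.398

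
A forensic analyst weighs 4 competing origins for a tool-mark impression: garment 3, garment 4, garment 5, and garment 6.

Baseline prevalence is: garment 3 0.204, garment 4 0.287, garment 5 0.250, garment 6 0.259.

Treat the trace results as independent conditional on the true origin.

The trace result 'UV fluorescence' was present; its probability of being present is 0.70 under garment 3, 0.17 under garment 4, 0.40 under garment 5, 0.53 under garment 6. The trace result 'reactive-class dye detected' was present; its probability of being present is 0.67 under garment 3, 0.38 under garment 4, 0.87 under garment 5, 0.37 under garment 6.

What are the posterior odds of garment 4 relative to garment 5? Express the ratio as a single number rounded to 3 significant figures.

0.213

The normalizing constant cancels in an odds ratio, so compute prior × likelihood for the two hypotheses only:
  garment 4: 0.287 × 0.17 × 0.38 = 0.01854
  garment 5: 0.250 × 0.40 × 0.87 = 0.087
Odds(garment 4 : garment 5) = 0.01854 / 0.087 ≈ 0.213.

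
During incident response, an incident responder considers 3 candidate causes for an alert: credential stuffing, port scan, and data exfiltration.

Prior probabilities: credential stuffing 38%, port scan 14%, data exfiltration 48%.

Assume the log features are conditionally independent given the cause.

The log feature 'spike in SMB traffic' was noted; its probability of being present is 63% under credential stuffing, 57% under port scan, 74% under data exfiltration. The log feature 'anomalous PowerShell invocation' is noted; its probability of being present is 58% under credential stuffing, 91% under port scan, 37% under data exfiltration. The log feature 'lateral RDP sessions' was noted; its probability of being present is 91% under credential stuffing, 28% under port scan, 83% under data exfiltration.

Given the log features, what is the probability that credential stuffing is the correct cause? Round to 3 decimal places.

For each hypothesis, the unnormalized posterior weight is prior × product of the log feature likelihoods:
  credential stuffing: 0.38 × 0.63 × 0.58 × 0.91 = 0.12636
  port scan: 0.14 × 0.57 × 0.91 × 0.28 = 0.020333
  data exfiltration: 0.48 × 0.74 × 0.37 × 0.83 = 0.10908
Marginal likelihood of the evidence = 0.25577.
P(credential stuffing | evidence) = 0.12636 / 0.25577 ≈ 0.494.

0.494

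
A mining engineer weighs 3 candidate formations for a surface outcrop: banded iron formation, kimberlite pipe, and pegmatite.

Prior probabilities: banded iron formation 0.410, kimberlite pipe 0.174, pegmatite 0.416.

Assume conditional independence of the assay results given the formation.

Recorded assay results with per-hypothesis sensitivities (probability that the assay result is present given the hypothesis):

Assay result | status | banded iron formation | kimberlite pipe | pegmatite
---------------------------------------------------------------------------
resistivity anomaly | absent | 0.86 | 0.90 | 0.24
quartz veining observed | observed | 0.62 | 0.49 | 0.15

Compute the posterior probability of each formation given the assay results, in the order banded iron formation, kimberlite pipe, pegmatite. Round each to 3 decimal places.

0.389, 0.093, 0.518

By Bayes' rule with conditional independence, the unnormalized weight for each hypothesis is prior × ∏ likelihoods (using 1 − P(present | H) for each absent assay result):
  banded iron formation: 0.410 × (1 − 0.86) × 0.62 = 0.035588
  kimberlite pipe: 0.174 × (1 − 0.90) × 0.49 = 0.008526
  pegmatite: 0.416 × (1 − 0.24) × 0.15 = 0.047424
Normalizing constant Z = 0.035588 + 0.008526 + 0.047424 = 0.091538.
P(banded iron formation | evidence) = 0.035588 / 0.091538 ≈ 0.389
P(kimberlite pipe | evidence) = 0.008526 / 0.091538 ≈ 0.093
P(pegmatite | evidence) = 0.047424 / 0.091538 ≈ 0.518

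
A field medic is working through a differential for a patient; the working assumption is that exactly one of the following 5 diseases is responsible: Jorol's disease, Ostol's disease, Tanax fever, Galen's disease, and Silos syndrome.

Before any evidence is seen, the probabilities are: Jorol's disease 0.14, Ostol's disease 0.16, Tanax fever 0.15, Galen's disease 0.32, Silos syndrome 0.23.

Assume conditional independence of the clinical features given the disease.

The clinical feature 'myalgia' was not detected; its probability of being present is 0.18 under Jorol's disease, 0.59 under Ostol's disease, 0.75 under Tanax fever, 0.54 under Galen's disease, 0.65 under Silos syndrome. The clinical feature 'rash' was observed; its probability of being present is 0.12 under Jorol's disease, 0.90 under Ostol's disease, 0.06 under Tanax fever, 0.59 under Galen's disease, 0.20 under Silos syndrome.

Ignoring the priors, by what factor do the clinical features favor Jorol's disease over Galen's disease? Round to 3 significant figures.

0.363

Joint likelihood of the clinical feature pattern under each hypothesis (using 1 − P(present | H) for each absent clinical feature):
  Jorol's disease: (1 − 0.18) × 0.12 = 0.0984
  Galen's disease: (1 − 0.54) × 0.59 = 0.2714
Bayes factor = 0.0984 / 0.2714 ≈ 0.363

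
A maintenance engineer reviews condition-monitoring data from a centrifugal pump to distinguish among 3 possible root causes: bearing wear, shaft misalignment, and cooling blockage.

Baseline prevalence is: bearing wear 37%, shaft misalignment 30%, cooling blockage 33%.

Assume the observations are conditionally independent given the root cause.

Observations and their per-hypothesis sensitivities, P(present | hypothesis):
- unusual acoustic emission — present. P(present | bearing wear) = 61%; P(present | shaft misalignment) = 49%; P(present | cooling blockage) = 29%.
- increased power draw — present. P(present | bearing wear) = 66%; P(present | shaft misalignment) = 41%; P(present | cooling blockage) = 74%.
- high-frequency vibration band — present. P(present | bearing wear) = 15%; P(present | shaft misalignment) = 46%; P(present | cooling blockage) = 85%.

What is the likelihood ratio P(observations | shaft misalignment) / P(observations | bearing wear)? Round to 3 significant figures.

The Bayes factor is the ratio of the joint likelihoods of the evidence pattern under the two hypotheses.
  shaft misalignment: 0.49 × 0.41 × 0.46 = 0.092414
  bearing wear: 0.61 × 0.66 × 0.15 = 0.06039
Bayes factor = 0.092414 / 0.06039 ≈ 1.53

1.53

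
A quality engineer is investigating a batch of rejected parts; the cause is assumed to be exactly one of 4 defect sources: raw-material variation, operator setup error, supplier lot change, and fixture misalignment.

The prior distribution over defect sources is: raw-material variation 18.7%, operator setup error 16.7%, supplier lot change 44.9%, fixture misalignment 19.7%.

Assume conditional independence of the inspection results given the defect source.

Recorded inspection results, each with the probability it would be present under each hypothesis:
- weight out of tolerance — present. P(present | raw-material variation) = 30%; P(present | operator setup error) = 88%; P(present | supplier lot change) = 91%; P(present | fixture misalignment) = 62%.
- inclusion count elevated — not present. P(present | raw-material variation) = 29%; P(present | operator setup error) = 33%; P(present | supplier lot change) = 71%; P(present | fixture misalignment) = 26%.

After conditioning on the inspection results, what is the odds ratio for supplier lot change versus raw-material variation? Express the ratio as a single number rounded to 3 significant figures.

2.97

The normalizing constant cancels in an odds ratio, so compute prior × likelihood for the two hypotheses only (using 1 − P(present | H) for each absent inspection result):
  supplier lot change: 0.449 × 0.91 × (1 − 0.71) = 0.11849
  raw-material variation: 0.187 × 0.30 × (1 − 0.29) = 0.039831
Odds(supplier lot change : raw-material variation) = 0.11849 / 0.039831 ≈ 2.97.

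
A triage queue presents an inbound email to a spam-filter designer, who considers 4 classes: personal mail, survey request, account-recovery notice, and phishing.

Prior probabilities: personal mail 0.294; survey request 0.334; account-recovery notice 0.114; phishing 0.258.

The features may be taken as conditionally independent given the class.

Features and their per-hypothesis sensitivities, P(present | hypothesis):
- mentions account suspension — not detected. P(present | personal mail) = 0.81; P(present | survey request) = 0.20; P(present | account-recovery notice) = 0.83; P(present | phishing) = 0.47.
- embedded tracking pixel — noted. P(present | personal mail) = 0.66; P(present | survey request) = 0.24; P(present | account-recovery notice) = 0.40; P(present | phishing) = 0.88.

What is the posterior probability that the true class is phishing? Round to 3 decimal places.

By Bayes' rule with conditional independence, the unnormalized weight for each hypothesis is prior × ∏ likelihoods (using 1 − P(present | H) for each absent feature):
  personal mail: 0.294 × (1 − 0.81) × 0.66 = 0.036868
  survey request: 0.334 × (1 − 0.20) × 0.24 = 0.064128
  account-recovery notice: 0.114 × (1 − 0.83) × 0.40 = 0.007752
  phishing: 0.258 × (1 − 0.47) × 0.88 = 0.12033
Normalizing constant Z = 0.036868 + 0.064128 + 0.007752 + 0.12033 = 0.22908.
P(phishing | evidence) = 0.12033 / 0.22908 ≈ 0.525.

0.525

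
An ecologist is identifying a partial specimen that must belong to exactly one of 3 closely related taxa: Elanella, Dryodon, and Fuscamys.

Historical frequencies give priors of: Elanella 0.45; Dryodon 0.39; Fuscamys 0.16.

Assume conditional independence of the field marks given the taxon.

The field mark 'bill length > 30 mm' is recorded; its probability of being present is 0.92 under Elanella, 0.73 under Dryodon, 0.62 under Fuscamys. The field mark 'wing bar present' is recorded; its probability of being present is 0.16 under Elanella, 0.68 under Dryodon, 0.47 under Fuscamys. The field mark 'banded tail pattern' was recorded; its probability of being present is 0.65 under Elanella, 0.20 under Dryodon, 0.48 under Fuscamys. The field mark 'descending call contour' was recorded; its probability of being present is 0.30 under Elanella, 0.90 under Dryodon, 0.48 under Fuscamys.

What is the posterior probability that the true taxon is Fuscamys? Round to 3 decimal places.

0.184

Multiply each prior by the joint likelihood of the field mark pattern:
  Elanella: 0.45 × 0.92 × 0.16 × 0.65 × 0.30 = 0.012917
  Dryodon: 0.39 × 0.73 × 0.68 × 0.20 × 0.90 = 0.034847
  Fuscamys: 0.16 × 0.62 × 0.47 × 0.48 × 0.48 = 0.010742
The unnormalized weights sum to 0.058506.
P(Fuscamys | evidence) = 0.010742 / 0.058506 ≈ 0.184.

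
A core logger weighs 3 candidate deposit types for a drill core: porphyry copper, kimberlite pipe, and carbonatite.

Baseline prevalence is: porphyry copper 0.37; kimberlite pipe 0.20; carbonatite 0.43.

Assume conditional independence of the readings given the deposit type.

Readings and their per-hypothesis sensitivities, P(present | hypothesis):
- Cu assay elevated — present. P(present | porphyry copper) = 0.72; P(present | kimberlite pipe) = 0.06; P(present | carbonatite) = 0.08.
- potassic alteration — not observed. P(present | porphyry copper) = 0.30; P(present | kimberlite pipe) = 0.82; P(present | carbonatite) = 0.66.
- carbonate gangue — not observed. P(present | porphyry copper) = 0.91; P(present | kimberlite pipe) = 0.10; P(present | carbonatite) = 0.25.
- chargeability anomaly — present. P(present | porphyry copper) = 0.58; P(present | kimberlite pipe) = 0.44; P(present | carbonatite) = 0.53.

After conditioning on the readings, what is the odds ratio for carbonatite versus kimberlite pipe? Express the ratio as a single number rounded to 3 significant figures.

Posterior odds equal prior odds times the likelihood ratio; only the two competing hypotheses matter (using 1 − P(present | H) for each absent reading).
  carbonatite: 0.43 × 0.08 × (1 − 0.66) × (1 − 0.25) × 0.53 = 0.0046492
  kimberlite pipe: 0.20 × 0.06 × (1 − 0.82) × (1 − 0.10) × 0.44 = 0.00085536
Posterior odds = 0.0046492 / 0.00085536 ≈ 5.44.

5.44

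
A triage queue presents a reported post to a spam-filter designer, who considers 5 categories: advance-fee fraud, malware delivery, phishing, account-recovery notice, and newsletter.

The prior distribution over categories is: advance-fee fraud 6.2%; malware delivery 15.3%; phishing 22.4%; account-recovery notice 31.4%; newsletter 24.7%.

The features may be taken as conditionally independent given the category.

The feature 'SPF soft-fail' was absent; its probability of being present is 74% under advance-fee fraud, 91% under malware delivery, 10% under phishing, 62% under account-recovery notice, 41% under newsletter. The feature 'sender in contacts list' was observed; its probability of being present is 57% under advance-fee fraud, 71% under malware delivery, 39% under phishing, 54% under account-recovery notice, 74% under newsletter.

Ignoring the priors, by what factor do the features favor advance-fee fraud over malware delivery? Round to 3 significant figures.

Take the product of per-feature likelihoods under each hypothesis (using 1 − P(present | H) for each absent feature), then divide.
  advance-fee fraud: (1 − 0.74) × 0.57 = 0.1482
  malware delivery: (1 − 0.91) × 0.71 = 0.0639
Bayes factor = 0.1482 / 0.0639 ≈ 2.32

2.32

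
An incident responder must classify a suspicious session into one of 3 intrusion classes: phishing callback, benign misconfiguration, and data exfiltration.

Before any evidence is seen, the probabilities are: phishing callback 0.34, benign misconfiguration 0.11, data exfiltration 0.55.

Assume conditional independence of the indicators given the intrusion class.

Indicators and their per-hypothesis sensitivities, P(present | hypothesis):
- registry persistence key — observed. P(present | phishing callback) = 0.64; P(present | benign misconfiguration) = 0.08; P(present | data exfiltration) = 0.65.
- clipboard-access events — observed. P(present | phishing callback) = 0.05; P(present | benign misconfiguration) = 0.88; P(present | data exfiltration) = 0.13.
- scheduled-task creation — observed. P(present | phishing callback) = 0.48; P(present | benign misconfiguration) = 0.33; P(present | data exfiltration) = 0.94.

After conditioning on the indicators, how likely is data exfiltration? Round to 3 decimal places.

0.849

By Bayes' rule with conditional independence, the unnormalized weight for each hypothesis is prior × ∏ likelihoods:
  phishing callback: 0.34 × 0.64 × 0.05 × 0.48 = 0.0052224
  benign misconfiguration: 0.11 × 0.08 × 0.88 × 0.33 = 0.0025555
  data exfiltration: 0.55 × 0.65 × 0.13 × 0.94 = 0.043687
The unnormalized weights sum to 0.051464.
P(data exfiltration | evidence) = 0.043687 / 0.051464 ≈ 0.849.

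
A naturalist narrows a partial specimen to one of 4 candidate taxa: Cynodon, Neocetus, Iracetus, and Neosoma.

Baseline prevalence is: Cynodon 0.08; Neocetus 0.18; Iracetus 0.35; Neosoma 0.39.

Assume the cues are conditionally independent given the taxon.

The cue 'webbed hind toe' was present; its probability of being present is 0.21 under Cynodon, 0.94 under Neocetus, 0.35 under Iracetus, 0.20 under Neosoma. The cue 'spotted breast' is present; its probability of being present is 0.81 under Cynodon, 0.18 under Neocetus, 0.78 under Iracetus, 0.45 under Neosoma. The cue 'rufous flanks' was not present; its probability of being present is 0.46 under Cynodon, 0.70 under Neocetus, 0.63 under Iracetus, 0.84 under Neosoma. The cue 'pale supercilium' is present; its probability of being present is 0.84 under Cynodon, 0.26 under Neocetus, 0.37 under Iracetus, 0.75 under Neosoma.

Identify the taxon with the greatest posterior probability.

Iracetus

By Bayes' rule with conditional independence, the unnormalized weight for each hypothesis is prior × ∏ likelihoods (using 1 − P(present | H) for each absent cue):
  Cynodon: 0.08 × 0.21 × 0.81 × (1 − 0.46) × 0.84 = 0.0061726
  Neocetus: 0.18 × 0.94 × 0.18 × (1 − 0.70) × 0.26 = 0.0023756
  Iracetus: 0.35 × 0.35 × 0.78 × (1 − 0.63) × 0.37 = 0.013081
  Neosoma: 0.39 × 0.20 × 0.45 × (1 − 0.84) × 0.75 = 0.004212
Normalizing constant Z = 0.0061726 + 0.0023756 + 0.013081 + 0.004212 = 0.025841.
P(Cynodon | evidence) ≈ 0.0061726 / 0.025841 ≈ 0.239
P(Neocetus | evidence) ≈ 0.0023756 / 0.025841 ≈ 0.092
P(Iracetus | evidence) ≈ 0.013081 / 0.025841 ≈ 0.506
P(Neosoma | evidence) ≈ 0.004212 / 0.025841 ≈ 0.163
The largest is 0.506, so Iracetus is most probable.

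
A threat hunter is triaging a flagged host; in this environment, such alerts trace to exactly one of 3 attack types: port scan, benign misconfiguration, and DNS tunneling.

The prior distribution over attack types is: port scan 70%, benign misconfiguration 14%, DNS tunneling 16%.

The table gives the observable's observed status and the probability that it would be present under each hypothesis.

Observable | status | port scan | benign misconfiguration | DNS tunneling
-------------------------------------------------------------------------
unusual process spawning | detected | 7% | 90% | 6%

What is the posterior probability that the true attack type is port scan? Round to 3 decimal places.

0.265

Multiply each prior by the likelihood of the observable:
  port scan: 0.70 × 0.07 = 0.049
  benign misconfiguration: 0.14 × 0.90 = 0.126
  DNS tunneling: 0.16 × 0.06 = 0.0096
Marginal likelihood of the evidence = 0.1846.
P(port scan | evidence) = 0.049 / 0.1846 ≈ 0.265.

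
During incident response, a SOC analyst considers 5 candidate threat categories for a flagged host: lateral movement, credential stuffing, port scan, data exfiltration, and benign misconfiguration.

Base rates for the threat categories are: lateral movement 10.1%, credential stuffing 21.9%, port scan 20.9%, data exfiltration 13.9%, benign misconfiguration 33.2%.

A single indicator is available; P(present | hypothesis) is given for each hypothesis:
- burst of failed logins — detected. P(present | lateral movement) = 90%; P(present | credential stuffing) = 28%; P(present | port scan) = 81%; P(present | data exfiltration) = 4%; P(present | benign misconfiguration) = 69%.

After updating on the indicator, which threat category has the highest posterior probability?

Multiply each prior by the likelihood of the indicator:
  lateral movement: 0.101 × 0.90 = 0.0909
  credential stuffing: 0.219 × 0.28 = 0.06132
  port scan: 0.209 × 0.81 = 0.16929
  data exfiltration: 0.139 × 0.04 = 0.00556
  benign misconfiguration: 0.332 × 0.69 = 0.22908
The unnormalized weights sum to 0.55615.
P(lateral movement | evidence) ≈ 0.0909 / 0.55615 ≈ 0.163
P(credential stuffing | evidence) ≈ 0.06132 / 0.55615 ≈ 0.110
P(port scan | evidence) ≈ 0.16929 / 0.55615 ≈ 0.304
P(data exfiltration | evidence) ≈ 0.00556 / 0.55615 ≈ 0.010
P(benign misconfiguration | evidence) ≈ 0.22908 / 0.55615 ≈ 0.412
The largest is 0.412, so benign misconfiguration is most probable.

benign misconfiguration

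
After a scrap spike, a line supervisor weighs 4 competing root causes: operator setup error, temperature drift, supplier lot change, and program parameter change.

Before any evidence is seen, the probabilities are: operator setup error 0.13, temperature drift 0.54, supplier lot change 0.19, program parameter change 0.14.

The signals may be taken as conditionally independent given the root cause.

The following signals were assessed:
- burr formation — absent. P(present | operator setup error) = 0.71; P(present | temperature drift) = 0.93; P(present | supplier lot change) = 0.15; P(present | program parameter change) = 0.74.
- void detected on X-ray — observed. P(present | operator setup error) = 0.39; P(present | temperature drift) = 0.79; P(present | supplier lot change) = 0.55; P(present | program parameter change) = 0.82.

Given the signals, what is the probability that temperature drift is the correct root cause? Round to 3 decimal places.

0.183

By Bayes' rule with conditional independence, the unnormalized weight for each hypothesis is prior × ∏ likelihoods (using 1 − P(present | H) for each absent signal):
  operator setup error: 0.13 × (1 − 0.71) × 0.39 = 0.014703
  temperature drift: 0.54 × (1 − 0.93) × 0.79 = 0.029862
  supplier lot change: 0.19 × (1 − 0.15) × 0.55 = 0.088825
  program parameter change: 0.14 × (1 − 0.74) × 0.82 = 0.029848
Normalizing constant Z = 0.014703 + 0.029862 + 0.088825 + 0.029848 = 0.16324.
P(temperature drift | evidence) = 0.029862 / 0.16324 ≈ 0.183.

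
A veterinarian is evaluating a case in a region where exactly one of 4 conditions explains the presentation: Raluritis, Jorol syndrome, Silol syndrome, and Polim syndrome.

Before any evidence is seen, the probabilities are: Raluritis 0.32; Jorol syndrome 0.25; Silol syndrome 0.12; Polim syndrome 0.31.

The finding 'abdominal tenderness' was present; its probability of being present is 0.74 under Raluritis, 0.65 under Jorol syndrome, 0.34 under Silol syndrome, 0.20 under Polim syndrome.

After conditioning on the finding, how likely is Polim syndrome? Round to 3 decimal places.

Multiply each prior by the likelihood of the finding:
  Raluritis: 0.32 × 0.74 = 0.2368
  Jorol syndrome: 0.25 × 0.65 = 0.1625
  Silol syndrome: 0.12 × 0.34 = 0.0408
  Polim syndrome: 0.31 × 0.20 = 0.062
The unnormalized weights sum to 0.5021.
P(Polim syndrome | evidence) = 0.062 / 0.5021 ≈ 0.123.

0.123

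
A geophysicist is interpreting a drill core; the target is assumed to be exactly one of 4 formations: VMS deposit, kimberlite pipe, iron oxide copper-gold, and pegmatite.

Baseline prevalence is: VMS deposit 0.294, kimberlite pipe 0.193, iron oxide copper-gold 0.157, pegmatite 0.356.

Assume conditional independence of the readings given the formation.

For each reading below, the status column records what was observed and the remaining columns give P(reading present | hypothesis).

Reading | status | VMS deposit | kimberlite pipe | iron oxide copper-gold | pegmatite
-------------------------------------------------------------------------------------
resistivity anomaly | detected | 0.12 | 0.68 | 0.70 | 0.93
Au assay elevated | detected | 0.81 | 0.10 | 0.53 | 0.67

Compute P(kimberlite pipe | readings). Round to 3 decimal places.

0.041

For each hypothesis, the unnormalized posterior weight is prior × product of the reading likelihoods:
  VMS deposit: 0.294 × 0.12 × 0.81 = 0.028577
  kimberlite pipe: 0.193 × 0.68 × 0.10 = 0.013124
  iron oxide copper-gold: 0.157 × 0.70 × 0.53 = 0.058247
  pegmatite: 0.356 × 0.93 × 0.67 = 0.22182
Normalizing constant Z = 0.028577 + 0.013124 + 0.058247 + 0.22182 = 0.32177.
P(kimberlite pipe | evidence) = 0.013124 / 0.32177 ≈ 0.041.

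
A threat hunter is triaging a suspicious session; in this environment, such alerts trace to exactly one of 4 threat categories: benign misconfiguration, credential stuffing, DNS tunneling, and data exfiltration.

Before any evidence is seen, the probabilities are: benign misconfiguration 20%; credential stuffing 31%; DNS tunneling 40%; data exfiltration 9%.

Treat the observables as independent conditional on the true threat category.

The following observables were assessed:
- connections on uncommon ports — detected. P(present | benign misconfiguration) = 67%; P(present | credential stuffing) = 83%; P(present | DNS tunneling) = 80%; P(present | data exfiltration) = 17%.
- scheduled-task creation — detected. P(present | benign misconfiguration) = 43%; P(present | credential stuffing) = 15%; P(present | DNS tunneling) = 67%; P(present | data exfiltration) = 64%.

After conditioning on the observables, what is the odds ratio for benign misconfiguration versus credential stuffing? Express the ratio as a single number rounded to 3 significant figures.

Unnormalized posterior weight (prior times the observable likelihoods) for each of the two hypotheses:
  benign misconfiguration: 0.20 × 0.67 × 0.43 = 0.05762
  credential stuffing: 0.31 × 0.83 × 0.15 = 0.038595
Posterior odds = 0.05762 / 0.038595 ≈ 1.49.

1.49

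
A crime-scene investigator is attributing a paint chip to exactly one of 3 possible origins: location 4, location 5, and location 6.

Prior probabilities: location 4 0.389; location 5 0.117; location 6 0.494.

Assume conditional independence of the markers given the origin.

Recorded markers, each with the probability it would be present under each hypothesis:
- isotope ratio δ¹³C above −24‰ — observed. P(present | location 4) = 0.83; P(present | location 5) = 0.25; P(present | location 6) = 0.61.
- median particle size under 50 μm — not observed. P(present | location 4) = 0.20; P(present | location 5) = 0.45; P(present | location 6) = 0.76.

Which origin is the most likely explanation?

location 4

By Bayes' rule with conditional independence, the unnormalized weight for each hypothesis is prior × ∏ likelihoods (using 1 − P(present | H) for each absent marker):
  location 4: 0.389 × 0.83 × (1 − 0.20) = 0.2583
  location 5: 0.117 × 0.25 × (1 − 0.45) = 0.016088
  location 6: 0.494 × 0.61 × (1 − 0.76) = 0.072322
The unnormalized weights sum to 0.34671.
P(location 4 | evidence) ≈ 0.2583 / 0.34671 ≈ 0.745
P(location 5 | evidence) ≈ 0.016088 / 0.34671 ≈ 0.046
P(location 6 | evidence) ≈ 0.072322 / 0.34671 ≈ 0.209
The largest is 0.745, so location 4 is most probable.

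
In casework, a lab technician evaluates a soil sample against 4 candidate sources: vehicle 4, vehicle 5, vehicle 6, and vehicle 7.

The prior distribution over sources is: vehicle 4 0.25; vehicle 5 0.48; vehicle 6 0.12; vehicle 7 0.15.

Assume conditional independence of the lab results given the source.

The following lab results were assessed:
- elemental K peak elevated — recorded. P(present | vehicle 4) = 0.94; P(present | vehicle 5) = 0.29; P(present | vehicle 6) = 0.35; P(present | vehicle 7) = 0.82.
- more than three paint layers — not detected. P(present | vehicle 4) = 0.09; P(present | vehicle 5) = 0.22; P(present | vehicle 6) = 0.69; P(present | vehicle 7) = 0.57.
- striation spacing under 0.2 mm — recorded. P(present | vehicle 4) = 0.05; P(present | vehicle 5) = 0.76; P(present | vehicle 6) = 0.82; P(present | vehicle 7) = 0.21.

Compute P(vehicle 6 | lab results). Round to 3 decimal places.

By Bayes' rule with conditional independence, the unnormalized weight for each hypothesis is prior × ∏ likelihoods (using 1 − P(present | H) for each absent lab result):
  vehicle 4: 0.25 × 0.94 × (1 − 0.09) × 0.05 = 0.010693
  vehicle 5: 0.48 × 0.29 × (1 − 0.22) × 0.76 = 0.082518
  vehicle 6: 0.12 × 0.35 × (1 − 0.69) × 0.82 = 0.010676
  vehicle 7: 0.15 × 0.82 × (1 − 0.57) × 0.21 = 0.011107
Marginal likelihood of the evidence = 0.11499.
P(vehicle 6 | evidence) = 0.010676 / 0.11499 ≈ 0.093.

0.093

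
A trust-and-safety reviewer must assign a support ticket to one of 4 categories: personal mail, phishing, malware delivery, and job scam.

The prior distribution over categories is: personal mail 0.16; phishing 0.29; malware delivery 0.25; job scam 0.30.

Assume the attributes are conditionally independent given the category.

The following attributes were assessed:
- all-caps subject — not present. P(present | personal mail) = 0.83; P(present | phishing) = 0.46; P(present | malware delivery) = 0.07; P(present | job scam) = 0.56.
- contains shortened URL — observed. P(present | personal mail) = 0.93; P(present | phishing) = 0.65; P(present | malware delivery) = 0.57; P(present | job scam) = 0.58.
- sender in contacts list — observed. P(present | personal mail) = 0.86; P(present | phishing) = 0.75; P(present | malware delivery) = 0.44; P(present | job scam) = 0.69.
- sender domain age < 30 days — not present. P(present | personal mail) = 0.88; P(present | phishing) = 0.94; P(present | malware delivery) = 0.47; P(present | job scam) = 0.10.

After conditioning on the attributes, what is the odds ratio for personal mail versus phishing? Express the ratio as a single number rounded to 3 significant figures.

Posterior odds equal prior odds times the likelihood ratio; only the two competing hypotheses matter (using 1 − P(present | H) for each absent attribute).
  personal mail: 0.16 × (1 − 0.83) × 0.93 × 0.86 × (1 − 0.88) = 0.0026105
  phishing: 0.29 × (1 − 0.46) × 0.65 × 0.75 × (1 − 0.94) = 0.0045806
Posterior odds = 0.0026105 / 0.0045806 ≈ 0.570.

0.570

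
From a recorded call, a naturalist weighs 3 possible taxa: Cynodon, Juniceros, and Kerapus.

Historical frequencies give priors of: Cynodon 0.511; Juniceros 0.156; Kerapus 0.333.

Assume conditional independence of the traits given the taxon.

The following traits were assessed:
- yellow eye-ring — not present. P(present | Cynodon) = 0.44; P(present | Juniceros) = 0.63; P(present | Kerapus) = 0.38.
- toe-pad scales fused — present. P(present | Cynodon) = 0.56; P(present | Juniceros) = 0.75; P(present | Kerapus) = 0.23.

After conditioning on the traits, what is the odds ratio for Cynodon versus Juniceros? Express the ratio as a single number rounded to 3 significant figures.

The normalizing constant cancels in an odds ratio, so compute prior × likelihood for the two hypotheses only (using 1 − P(present | H) for each absent trait):
  Cynodon: 0.511 × (1 − 0.44) × 0.56 = 0.16025
  Juniceros: 0.156 × (1 − 0.63) × 0.75 = 0.04329
Posterior odds = 0.16025 / 0.04329 ≈ 3.70.

3.70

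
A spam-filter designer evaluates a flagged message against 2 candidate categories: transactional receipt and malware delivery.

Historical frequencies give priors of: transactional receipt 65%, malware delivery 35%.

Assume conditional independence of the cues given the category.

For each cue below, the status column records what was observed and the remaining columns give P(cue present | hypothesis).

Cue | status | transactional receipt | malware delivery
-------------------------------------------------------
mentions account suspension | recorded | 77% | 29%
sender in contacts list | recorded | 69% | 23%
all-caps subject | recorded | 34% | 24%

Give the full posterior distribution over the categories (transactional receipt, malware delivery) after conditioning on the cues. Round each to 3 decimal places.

0.954, 0.046

By Bayes' rule with conditional independence, the unnormalized weight for each hypothesis is prior × ∏ likelihoods:
  transactional receipt: 0.65 × 0.77 × 0.69 × 0.34 = 0.11742
  malware delivery: 0.35 × 0.29 × 0.23 × 0.24 = 0.0056028
Normalizing constant Z = 0.11742 + 0.0056028 = 0.12302.
P(transactional receipt | evidence) = 0.11742 / 0.12302 ≈ 0.954
P(malware delivery | evidence) = 0.0056028 / 0.12302 ≈ 0.046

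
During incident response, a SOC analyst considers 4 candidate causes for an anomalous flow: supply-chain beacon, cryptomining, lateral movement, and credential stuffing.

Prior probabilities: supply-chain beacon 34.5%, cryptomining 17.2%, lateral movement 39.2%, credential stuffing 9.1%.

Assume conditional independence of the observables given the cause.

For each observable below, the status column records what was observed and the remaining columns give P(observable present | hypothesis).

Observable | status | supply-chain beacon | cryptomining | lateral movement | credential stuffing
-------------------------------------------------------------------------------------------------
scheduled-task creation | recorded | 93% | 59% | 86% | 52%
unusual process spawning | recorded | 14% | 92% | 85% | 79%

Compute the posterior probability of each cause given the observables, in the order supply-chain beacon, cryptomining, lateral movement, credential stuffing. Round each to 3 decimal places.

0.097, 0.202, 0.620, 0.081

For each hypothesis, the unnormalized posterior weight is prior × product of the observable likelihoods:
  supply-chain beacon: 0.345 × 0.93 × 0.14 = 0.044919
  cryptomining: 0.172 × 0.59 × 0.92 = 0.093362
  lateral movement: 0.392 × 0.86 × 0.85 = 0.28655
  credential stuffing: 0.091 × 0.52 × 0.79 = 0.037383
Marginal likelihood of the evidence = 0.46222.
P(supply-chain beacon | evidence) = 0.044919 / 0.46222 ≈ 0.097
P(cryptomining | evidence) = 0.093362 / 0.46222 ≈ 0.202
P(lateral movement | evidence) = 0.28655 / 0.46222 ≈ 0.620
P(credential stuffing | evidence) = 0.037383 / 0.46222 ≈ 0.081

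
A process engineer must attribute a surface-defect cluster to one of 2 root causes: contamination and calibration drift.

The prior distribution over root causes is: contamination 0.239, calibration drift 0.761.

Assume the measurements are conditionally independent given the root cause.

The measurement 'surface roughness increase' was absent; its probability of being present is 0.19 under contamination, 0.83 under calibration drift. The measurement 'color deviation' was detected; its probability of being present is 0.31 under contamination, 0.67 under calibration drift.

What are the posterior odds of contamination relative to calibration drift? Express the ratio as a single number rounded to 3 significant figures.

Unnormalized posterior weight (prior times the measurement likelihoods) for each of the two hypotheses (using 1 − P(present | H) for each absent measurement):
  contamination: 0.239 × (1 − 0.19) × 0.31 = 0.060013
  calibration drift: 0.761 × (1 − 0.83) × 0.67 = 0.086678
Posterior odds = 0.060013 / 0.086678 ≈ 0.692.

0.692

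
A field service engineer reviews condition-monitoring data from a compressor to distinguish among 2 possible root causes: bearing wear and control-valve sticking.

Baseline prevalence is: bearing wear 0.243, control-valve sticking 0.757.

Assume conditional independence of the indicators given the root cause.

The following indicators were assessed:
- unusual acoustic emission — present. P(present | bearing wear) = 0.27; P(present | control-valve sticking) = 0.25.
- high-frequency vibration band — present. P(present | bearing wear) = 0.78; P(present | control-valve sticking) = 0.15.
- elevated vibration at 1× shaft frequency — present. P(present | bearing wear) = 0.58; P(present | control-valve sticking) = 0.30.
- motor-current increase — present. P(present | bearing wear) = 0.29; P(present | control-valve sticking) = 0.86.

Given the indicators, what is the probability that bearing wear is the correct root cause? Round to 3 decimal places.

0.540

By Bayes' rule with conditional independence, the unnormalized weight for each hypothesis is prior × ∏ likelihoods:
  bearing wear: 0.243 × 0.27 × 0.78 × 0.58 × 0.29 = 0.0086078
  control-valve sticking: 0.757 × 0.25 × 0.15 × 0.30 × 0.86 = 0.007324
Normalizing constant Z = 0.0086078 + 0.007324 = 0.015932.
P(bearing wear | evidence) = 0.0086078 / 0.015932 ≈ 0.540.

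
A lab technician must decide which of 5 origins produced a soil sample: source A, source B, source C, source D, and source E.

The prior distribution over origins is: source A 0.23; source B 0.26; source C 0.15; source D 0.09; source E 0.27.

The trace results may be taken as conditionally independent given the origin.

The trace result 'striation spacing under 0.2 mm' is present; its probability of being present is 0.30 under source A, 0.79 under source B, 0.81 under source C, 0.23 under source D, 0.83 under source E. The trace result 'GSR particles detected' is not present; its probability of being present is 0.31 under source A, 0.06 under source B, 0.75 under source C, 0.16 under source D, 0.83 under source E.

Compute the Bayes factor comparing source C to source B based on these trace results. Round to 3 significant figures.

0.273

Joint likelihood of the trace result pattern under each hypothesis (using 1 − P(present | H) for each absent trace result):
  source C: 0.81 × (1 − 0.75) = 0.2025
  source B: 0.79 × (1 − 0.06) = 0.7426
Bayes factor = 0.2025 / 0.7426 ≈ 0.273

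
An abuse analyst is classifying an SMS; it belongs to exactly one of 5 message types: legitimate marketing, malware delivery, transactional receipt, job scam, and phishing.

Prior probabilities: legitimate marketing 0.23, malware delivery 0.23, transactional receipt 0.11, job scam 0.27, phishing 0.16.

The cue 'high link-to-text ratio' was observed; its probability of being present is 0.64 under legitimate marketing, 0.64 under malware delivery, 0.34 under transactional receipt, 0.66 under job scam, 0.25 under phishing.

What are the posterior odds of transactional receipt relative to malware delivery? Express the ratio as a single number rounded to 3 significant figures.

Unnormalized posterior weight (prior times the cue likelihood) for each of the two hypotheses:
  transactional receipt: 0.11 × 0.34 = 0.0374
  malware delivery: 0.23 × 0.64 = 0.1472
Odds(transactional receipt : malware delivery) = 0.0374 / 0.1472 ≈ 0.254.

0.254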